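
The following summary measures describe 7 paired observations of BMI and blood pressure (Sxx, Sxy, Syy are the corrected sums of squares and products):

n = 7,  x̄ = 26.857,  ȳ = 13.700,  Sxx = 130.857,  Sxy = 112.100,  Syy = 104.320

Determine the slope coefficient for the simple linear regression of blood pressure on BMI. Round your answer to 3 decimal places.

b = Sxy/Sxx = 112.1/130.857 = 0.856660

0.857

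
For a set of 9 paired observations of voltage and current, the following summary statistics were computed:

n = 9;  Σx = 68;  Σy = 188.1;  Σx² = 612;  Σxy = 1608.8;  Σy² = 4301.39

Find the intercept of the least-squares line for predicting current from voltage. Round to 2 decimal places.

Sxx = Σx² − (Σx)²/n = 612 − 513.777778 = 98.222222
Sxy = Σxy − (Σx)(Σy)/n = 1608.8 − 1421.2 = 187.6
b = Sxy/Sxx = 187.6/98.222222 = 1.909955
a = ȳ − b·x̄ = 20.9 − 1.909955·7.555556 = 6.469231

6.47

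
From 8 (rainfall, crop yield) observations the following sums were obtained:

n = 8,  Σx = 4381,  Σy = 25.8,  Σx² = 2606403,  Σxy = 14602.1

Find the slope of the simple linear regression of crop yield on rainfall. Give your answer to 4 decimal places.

0.0023

Sxx = Σx² − (Σx)²/n = 2606403 − 2399145.125 = 207257.875
Sxy = Σxy − (Σx)(Σy)/n = 14602.1 − 14128.725 = 473.375
b = Sxy/Sxx = 473.375/207257.875 = 0.002284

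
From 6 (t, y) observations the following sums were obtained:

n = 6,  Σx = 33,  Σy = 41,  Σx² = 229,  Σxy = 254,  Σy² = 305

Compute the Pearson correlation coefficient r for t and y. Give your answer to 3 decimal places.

0.830

Sxx = Σx² − (Σx)²/n = 229 − 181.5 = 47.5
Sxy = Σxy − (Σx)(Σy)/n = 254 − 225.5 = 28.5
Syy = Σy² − (Σy)²/n = 305 − 280.166667 = 24.833333
r = Sxy/√(Sxx·Syy) = 28.5/√(1179.583333) = 28.5/34.345063 = 0.829814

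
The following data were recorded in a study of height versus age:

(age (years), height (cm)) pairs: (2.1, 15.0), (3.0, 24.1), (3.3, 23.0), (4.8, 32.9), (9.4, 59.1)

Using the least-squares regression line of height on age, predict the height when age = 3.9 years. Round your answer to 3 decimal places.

n = 5, Σx = 22.6, Σy = 154.1, Σxy = 893.16, Σx² = 135.7
Sxx = Σx² − (Σx)²/n = 135.7 − 102.152 = 33.548
Sxy = Σxy − (Σx)(Σy)/n = 893.16 − 696.532 = 196.628
b = Sxy/Sxx = 196.628/33.548 = 5.861095
a = ȳ − b·x̄ = 30.82 − 5.861095·4.52 = 4.327853
ŷ(3.9) = a + b·3.9 = 4.327853 + 5.861095·3.9 = 27.186121

27.186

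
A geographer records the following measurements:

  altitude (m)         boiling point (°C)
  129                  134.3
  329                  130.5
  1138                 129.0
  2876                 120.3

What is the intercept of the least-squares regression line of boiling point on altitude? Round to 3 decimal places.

n = 4, Σx = 4472, Σy = 514.1, Σxy = 553044, Σx² = 9691302
Sxx = Σx² − (Σx)²/n = 9691302 − 4999696 = 4691606
Sxy = Σxy − (Σx)(Σy)/n = 553044 − 574763.8 = -21719.8
b = Sxy/Sxx = -21719.8/4691606 = -0.004630
a = ȳ − b·x̄ = 128.525 − (-0.004630)·1118 = 133.700783

133.701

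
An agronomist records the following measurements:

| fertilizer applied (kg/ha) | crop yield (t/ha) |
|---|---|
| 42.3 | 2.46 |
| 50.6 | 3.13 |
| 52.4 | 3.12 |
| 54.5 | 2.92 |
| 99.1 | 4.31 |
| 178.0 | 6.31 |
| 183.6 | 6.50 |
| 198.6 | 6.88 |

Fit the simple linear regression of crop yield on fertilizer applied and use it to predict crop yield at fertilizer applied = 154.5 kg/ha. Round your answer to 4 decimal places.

5.7147

n = 8, Σx = 859.1, Σy = 35.63, Σxy = 4695.133, Σx² = 124721.39
Sxx = Σx² − (Σx)²/n = 124721.39 − 92256.60125 = 32464.78875
Sxy = Σxy − (Σx)(Σy)/n = 4695.133 − 3826.216625 = 868.916375
b = Sxy/Sxx = 868.916375/32464.78875 = 0.026765
a = ȳ − b·x̄ = 4.45375 − 0.026765·107.3875 = 1.579536
ŷ(154.5) = a + b·154.5 = 1.579536 + 0.026765·154.5 = 5.714711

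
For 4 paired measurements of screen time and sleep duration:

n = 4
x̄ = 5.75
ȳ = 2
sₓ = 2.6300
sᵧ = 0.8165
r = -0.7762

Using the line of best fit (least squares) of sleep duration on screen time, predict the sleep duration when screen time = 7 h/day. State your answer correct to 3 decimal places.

b = r · sᵧ/sₓ = -0.7762 · 0.8165/2.63 = -0.240976
a = ȳ − b·x̄ = 2 − (-0.240976)·5.75 = 3.385613
ŷ(7) = a + b·7 = 3.385613 + (-0.240976)·7 = 1.698780

1.699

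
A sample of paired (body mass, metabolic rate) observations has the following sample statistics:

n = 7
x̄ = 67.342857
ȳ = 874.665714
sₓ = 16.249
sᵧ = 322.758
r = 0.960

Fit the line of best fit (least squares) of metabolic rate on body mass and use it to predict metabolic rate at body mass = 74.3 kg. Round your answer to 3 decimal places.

1007.330

b = r · sᵧ/sₓ = 0.96 · 322.758/16.249 = 19.068723
a = ȳ − b·x̄ = 874.665714 − 19.068723·67.342857 = -409.476572
ŷ(74.3) = a + b·74.3 = -409.476572 + 19.068723·74.3 = 1007.329547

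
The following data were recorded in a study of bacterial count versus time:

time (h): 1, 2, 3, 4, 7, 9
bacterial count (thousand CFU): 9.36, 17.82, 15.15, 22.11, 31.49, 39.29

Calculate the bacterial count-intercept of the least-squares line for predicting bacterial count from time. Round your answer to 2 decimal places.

n = 6, Σx = 26, Σy = 135.22, Σxy = 752.93, Σx² = 160
Sxx = Σx² − (Σx)²/n = 160 − 112.666667 = 47.333333
Sxy = Σxy − (Σx)(Σy)/n = 752.93 − 585.953333 = 166.976667
b = Sxy/Sxx = 166.976667/47.333333 = 3.527676
a = ȳ − b·x̄ = 22.536667 − 3.527676·4.333333 = 7.250070

7.25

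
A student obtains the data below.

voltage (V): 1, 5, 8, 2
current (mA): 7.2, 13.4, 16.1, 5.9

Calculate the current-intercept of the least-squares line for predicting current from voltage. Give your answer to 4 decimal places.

n = 4, Σx = 16, Σy = 42.6, Σxy = 214.8, Σx² = 94
Sxx = Σx² − (Σx)²/n = 94 − 64 = 30
Sxy = Σxy − (Σx)(Σy)/n = 214.8 − 170.4 = 44.4
b = Sxy/Sxx = 44.4/30 = 1.48
a = ȳ − b·x̄ = 10.65 − 1.48·4 = 4.73

4.7300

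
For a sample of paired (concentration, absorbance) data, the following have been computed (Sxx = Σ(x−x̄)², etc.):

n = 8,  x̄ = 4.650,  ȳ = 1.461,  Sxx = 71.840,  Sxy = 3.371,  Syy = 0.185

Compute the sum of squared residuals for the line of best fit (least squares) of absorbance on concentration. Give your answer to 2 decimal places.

b = Sxy/Sxx = 3.371/71.84 = 0.046924
SSE = Syy − b·Sxy = 0.185 − 0.046924·3.371 = 0.026820

0.03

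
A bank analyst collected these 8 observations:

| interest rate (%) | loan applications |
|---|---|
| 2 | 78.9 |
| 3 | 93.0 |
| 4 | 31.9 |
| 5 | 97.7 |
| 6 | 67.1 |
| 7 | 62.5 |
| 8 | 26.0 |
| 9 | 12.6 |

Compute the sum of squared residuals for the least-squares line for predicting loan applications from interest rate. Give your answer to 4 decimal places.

3862.2187

n = 8, Σx = 44, Σy = 469.7, Σxy = 2214.4, Σx² = 284, Σy² = 34680.53
Sxx = Σx² − (Σx)²/n = 284 − 242 = 42
Sxy = Σxy − (Σx)(Σy)/n = 2214.4 − 2583.35 = -368.95
Syy = Σy² − (Σy)²/n = 34680.53 − 27577.26125 = 7103.26875
b = Sxy/Sxx = -368.95/42 = -8.784524
SSE = Syy − b·Sxy = 7103.26875 − (-8.784524)·(-368.95) = 3862.218690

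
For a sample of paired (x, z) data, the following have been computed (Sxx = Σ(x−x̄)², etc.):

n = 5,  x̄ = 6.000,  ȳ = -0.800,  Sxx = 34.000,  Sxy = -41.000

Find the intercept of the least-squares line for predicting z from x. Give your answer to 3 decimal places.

b = Sxy/Sxx = -41/34 = -1.205882
a = ȳ − b·x̄ = -0.8 − (-1.205882)·6 = 6.435294

6.435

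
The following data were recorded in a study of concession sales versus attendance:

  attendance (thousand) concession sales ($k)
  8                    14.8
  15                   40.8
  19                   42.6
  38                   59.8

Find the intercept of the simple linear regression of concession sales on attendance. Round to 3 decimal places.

13.095

n = 4, Σx = 80, Σy = 158, Σxy = 3812.2, Σx² = 2094
Sxx = Σx² − (Σx)²/n = 2094 − 1600 = 494
Sxy = Σxy − (Σx)(Σy)/n = 3812.2 − 3160 = 652.2
b = Sxy/Sxx = 652.2/494 = 1.320243
a = ȳ − b·x̄ = 39.5 − 1.320243·20 = 13.095142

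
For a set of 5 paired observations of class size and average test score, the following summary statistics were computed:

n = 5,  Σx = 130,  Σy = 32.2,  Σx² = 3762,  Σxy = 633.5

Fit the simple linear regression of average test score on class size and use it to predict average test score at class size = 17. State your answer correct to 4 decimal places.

11.2392

Sxx = Σx² − (Σx)²/n = 3762 − 3380 = 382
Sxy = Σxy − (Σx)(Σy)/n = 633.5 − 837.2 = -203.7
b = Sxy/Sxx = -203.7/382 = -0.533246
a = ȳ − b·x̄ = 6.44 − (-0.533246)·26 = 20.304398
ŷ(17) = a + b·17 = 20.304398 + (-0.533246)·17 = 11.239215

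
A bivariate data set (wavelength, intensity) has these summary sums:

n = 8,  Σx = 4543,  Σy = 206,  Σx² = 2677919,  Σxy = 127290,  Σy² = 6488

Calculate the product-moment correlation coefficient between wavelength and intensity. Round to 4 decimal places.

Sxx = Σx² − (Σx)²/n = 2677919 − 2579856.125 = 98062.875
Sxy = Σxy − (Σx)(Σy)/n = 127290 − 116982.25 = 10307.75
Syy = Σy² − (Σy)²/n = 6488 − 5304.5 = 1183.5
r = Sxy/√(Sxx·Syy) = 10307.75/√(116057412.5625) = 10307.75/10772.994596 = 0.956814

0.9568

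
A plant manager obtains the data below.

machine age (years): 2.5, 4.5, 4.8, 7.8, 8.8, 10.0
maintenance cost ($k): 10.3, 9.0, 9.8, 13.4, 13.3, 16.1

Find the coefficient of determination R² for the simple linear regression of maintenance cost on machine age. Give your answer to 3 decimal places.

n = 6, Σx = 38.4, Σy = 71.9, Σxy = 495.85, Σx² = 287.82, Σy² = 898.79
Sxx = Σx² − (Σx)²/n = 287.82 − 245.76 = 42.06
Sxy = Σxy − (Σx)(Σy)/n = 495.85 − 460.16 = 35.69
Syy = Σy² − (Σy)²/n = 898.79 − 861.601667 = 37.188333
R² = Sxy²/(Sxx·Syy) = (35.69)²/(42.06·37.188333) = 0.814361

0.814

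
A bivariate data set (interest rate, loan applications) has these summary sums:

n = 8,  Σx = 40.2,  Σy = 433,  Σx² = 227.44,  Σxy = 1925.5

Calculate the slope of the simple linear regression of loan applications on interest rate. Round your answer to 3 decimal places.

-9.842

Sxx = Σx² − (Σx)²/n = 227.44 − 202.005 = 25.435
Sxy = Σxy − (Σx)(Σy)/n = 1925.5 − 2175.825 = -250.325
b = Sxy/Sxx = -250.325/25.435 = -9.841753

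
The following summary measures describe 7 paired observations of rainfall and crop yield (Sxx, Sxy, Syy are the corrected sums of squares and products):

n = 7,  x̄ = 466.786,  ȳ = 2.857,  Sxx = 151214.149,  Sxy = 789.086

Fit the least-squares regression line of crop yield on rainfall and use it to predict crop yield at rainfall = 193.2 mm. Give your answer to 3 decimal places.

b = Sxy/Sxx = 789.086/151214.149 = 0.005218
a = ȳ − b·x̄ = 2.857 − 0.005218·466.786 = 0.421155
ŷ(193.2) = a + b·193.2 = 0.421155 + 0.005218·193.2 = 1.429337

1.429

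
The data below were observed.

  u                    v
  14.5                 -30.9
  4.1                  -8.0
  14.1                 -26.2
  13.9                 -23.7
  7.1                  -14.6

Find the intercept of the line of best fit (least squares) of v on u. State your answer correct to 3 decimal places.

n = 5, Σx = 53.7, Σy = -103.4, Σxy = -1283.36, Σx² = 669.49
Sxx = Σx² − (Σx)²/n = 669.49 − 576.738 = 92.752
Sxy = Σxy − (Σx)(Σy)/n = -1283.36 − (-1110.516) = -172.844
b = Sxy/Sxx = -172.844/92.752 = -1.863507
a = ȳ − b·x̄ = -20.68 − (-1.863507)·10.74 = -0.665935

-0.666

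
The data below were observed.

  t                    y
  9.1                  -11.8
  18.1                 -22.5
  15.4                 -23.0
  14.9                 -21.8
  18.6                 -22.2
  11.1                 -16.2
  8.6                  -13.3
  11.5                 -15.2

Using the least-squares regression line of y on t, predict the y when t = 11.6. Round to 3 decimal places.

-16.240

n = 8, Σx = 107.3, Σy = -146, Σxy = -2075.57, Σx² = 1544.97
Sxx = Σx² − (Σx)²/n = 1544.97 − 1439.16125 = 105.80875
Sxy = Σxy − (Σx)(Σy)/n = -2075.57 − (-1958.225) = -117.345
b = Sxy/Sxx = -117.345/105.80875 = -1.109029
a = ȳ − b·x̄ = -18.25 − (-1.109029)·13.4125 = -3.375145
ŷ(11.6) = a + b·11.6 = -3.375145 + (-1.109029)·11.6 = -16.239884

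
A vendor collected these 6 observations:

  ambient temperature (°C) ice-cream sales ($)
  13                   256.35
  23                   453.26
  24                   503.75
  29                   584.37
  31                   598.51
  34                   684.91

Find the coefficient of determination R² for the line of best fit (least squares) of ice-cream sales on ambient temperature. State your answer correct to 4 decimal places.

0.9899

n = 6, Σx = 154, Σy = 3081.15, Σxy = 84635.01, Σx² = 4232, Σy² = 1693728.2377
Sxx = Σx² − (Σx)²/n = 4232 − 3952.666667 = 279.333333
Sxy = Σxy − (Σx)(Σy)/n = 84635.01 − 79082.85 = 5552.16
Syy = Σy² − (Σy)²/n = 1693728.2377 − 1582247.55375 = 111480.68395
R² = Sxy²/(Sxx·Syy) = (5552.16)²/(279.333333·111480.68395) = 0.989923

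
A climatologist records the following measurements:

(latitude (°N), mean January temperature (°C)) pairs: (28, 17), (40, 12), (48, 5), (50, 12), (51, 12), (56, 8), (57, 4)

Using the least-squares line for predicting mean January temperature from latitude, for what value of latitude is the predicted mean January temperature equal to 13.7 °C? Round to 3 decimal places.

36.576

n = 7, Σx = 330, Σy = 70, Σxy = 3084, Σx² = 16174
Sxx = Σx² − (Σx)²/n = 16174 − 15557.142857 = 616.857143
Sxy = Σxy − (Σx)(Σy)/n = 3084 − 3300 = -216
b = Sxy/Sxx = -216/616.857143 = -0.350162
a = ȳ − b·x̄ = 10 − (-0.350162)·47.142857 = 26.507642
Set a + b·x = 13.7: x = (13.7 − 26.507642) / (-0.350162) = 36.576323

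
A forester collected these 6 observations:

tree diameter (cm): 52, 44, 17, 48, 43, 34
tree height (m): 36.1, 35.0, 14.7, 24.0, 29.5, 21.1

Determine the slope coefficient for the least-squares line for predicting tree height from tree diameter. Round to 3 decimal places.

n = 6, Σx = 238, Σy = 160.4, Σxy = 6805, Σx² = 10238
Sxx = Σx² − (Σx)²/n = 10238 − 9440.666667 = 797.333333
Sxy = Σxy − (Σx)(Σy)/n = 6805 − 6362.533333 = 442.466667
b = Sxy/Sxx = 442.466667/797.333333 = 0.554933

0.555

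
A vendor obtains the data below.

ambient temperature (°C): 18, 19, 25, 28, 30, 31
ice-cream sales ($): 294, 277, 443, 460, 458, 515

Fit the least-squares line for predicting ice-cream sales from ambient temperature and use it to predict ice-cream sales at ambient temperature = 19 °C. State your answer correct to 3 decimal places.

303.000

n = 6, Σx = 151, Σy = 2447, Σxy = 64215, Σx² = 3955
Sxx = Σx² − (Σx)²/n = 3955 − 3800.166667 = 154.833333
Sxy = Σxy − (Σx)(Σy)/n = 64215 − 61582.833333 = 2632.166667
b = Sxy/Sxx = 2632.166667/154.833333 = 17
a = ȳ − b·x̄ = 407.833333 − 17·25.166667 = -20
ŷ(19) = a + b·19 = -20 + 17·19 = 303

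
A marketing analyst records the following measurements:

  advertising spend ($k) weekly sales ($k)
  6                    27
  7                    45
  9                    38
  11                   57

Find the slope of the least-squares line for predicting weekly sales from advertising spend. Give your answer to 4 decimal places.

4.6271

n = 4, Σx = 33, Σy = 167, Σxy = 1446, Σx² = 287
Sxx = Σx² − (Σx)²/n = 287 − 272.25 = 14.75
Sxy = Σxy − (Σx)(Σy)/n = 1446 − 1377.75 = 68.25
b = Sxy/Sxx = 68.25/14.75 = 4.627119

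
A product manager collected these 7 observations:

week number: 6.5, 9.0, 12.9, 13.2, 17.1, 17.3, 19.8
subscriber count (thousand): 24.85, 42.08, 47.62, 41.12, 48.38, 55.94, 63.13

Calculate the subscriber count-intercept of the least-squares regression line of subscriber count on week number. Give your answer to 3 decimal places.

14.064

n = 7, Σx = 95.8, Σy = 323.12, Σxy = 4742.361, Σx² = 1447.64
Sxx = Σx² − (Σx)²/n = 1447.64 − 1311.091429 = 136.548571
Sxy = Σxy − (Σx)(Σy)/n = 4742.361 − 4422.128 = 320.233
b = Sxy/Sxx = 320.233/136.548571 = 2.345195
a = ȳ − b·x̄ = 46.16 − 2.345195·13.685714 = 14.064334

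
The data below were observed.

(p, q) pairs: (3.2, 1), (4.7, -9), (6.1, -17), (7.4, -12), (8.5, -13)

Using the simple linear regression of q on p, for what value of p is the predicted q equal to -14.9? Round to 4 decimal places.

n = 5, Σx = 29.9, Σy = -50, Σxy = -342.1, Σx² = 196.55
Sxx = Σx² − (Σx)²/n = 196.55 − 178.802 = 17.748
Sxy = Σxy − (Σx)(Σy)/n = -342.1 − (-299) = -43.1
b = Sxy/Sxx = -43.1/17.748 = -2.428443
a = ȳ − b·x̄ = -10 − (-2.428443)·5.98 = 4.522087
Set a + b·x = -14.9: x = (-14.9 − 4.522087) / (-2.428443) = 7.997754

7.9978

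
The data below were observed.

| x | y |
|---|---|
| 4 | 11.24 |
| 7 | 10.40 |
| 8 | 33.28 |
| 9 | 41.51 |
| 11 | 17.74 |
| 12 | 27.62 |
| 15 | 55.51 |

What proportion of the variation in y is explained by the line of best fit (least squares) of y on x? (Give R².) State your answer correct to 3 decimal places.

n = 7, Σx = 66, Σy = 197.3, Σxy = 2116.82, Σx² = 700, Σy² = 7224.0682
Sxx = Σx² − (Σx)²/n = 700 − 622.285714 = 77.714286
Sxy = Σxy − (Σx)(Σy)/n = 2116.82 − 1860.257143 = 256.562857
Syy = Σy² − (Σy)²/n = 7224.0682 − 5561.041429 = 1663.026771
R² = Sxy²/(Sxx·Syy) = (256.562857)²/(77.714286·1663.026771) = 0.509316

0.509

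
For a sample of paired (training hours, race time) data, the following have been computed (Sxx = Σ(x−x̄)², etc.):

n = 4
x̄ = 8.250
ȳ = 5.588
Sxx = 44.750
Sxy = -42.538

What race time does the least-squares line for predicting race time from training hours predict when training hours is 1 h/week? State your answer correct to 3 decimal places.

b = Sxy/Sxx = -42.538/44.75 = -0.950570
a = ȳ − b·x̄ = 5.588 − (-0.950570)·8.25 = 13.430201
ŷ(1) = a + b·1 = 13.430201 + (-0.950570)·1 = 12.479631

12.480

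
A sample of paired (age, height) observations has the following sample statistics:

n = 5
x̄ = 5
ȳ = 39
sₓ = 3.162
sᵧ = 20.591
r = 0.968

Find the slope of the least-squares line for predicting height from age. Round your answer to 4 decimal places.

b = r · sᵧ/sₓ = 0.968 · 20.591/3.162 = 6.303633

6.3036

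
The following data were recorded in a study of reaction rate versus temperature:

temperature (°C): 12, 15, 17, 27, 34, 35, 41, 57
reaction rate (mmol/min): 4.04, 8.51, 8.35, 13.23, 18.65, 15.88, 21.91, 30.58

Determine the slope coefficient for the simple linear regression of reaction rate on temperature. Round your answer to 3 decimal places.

n = 8, Σx = 238, Σy = 121.15, Σxy = 4506.56, Σx² = 8698
Sxx = Σx² − (Σx)²/n = 8698 − 7080.5 = 1617.5
Sxy = Σxy − (Σx)(Σy)/n = 4506.56 − 3604.2125 = 902.3475
b = Sxy/Sxx = 902.3475/1617.5 = 0.557866

0.558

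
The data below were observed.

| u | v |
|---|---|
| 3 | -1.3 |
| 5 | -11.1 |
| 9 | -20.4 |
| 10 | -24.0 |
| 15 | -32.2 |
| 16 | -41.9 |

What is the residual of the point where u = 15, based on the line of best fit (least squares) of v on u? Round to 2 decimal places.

n = 6, Σx = 58, Σy = -130.9, Σxy = -1636.4, Σx² = 696
Sxx = Σx² − (Σx)²/n = 696 − 560.666667 = 135.333333
Sxy = Σxy − (Σx)(Σy)/n = -1636.4 − (-1265.366667) = -371.033333
b = Sxy/Sxx = -371.033333/135.333333 = -2.741626
a = ȳ − b·x̄ = -21.816667 − (-2.741626)·9.666667 = 4.685714
ŷ(15) = 4.685714 + (-2.741626)·15 = -36.438670
residual = y − ŷ = -32.2 − (-36.438670) = 4.238670

4.24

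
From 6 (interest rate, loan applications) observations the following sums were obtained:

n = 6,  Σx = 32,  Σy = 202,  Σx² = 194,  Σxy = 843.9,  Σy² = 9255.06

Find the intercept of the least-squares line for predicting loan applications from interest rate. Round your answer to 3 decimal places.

Sxx = Σx² − (Σx)²/n = 194 − 170.666667 = 23.333333
Sxy = Σxy − (Σx)(Σy)/n = 843.9 − 1077.333333 = -233.433333
b = Sxy/Sxx = -233.433333/23.333333 = -10.004286
a = ȳ − b·x̄ = 33.666667 − (-10.004286)·5.333333 = 87.022857

87.023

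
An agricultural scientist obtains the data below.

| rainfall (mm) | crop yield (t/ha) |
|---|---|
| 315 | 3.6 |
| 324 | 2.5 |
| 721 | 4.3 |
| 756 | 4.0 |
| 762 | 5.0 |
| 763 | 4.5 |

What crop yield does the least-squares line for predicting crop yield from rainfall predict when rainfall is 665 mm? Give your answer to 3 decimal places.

4.172

n = 6, Σx = 3641, Σy = 23.9, Σxy = 15311.8, Σx² = 2458391
Sxx = Σx² − (Σx)²/n = 2458391 − 2209480.166667 = 248910.833333
Sxy = Σxy − (Σx)(Σy)/n = 15311.8 − 14503.316667 = 808.483333
b = Sxy/Sxx = 808.483333/248910.833333 = 0.003248
a = ȳ − b·x̄ = 3.983333 − 0.003248·606.833333 = 2.012288
ŷ(665) = a + b·665 = 2.012288 + 0.003248·665 = 4.172264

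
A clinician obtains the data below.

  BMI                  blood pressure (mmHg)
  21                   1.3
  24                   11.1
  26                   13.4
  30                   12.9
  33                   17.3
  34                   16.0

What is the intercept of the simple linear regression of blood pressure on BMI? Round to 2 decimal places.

-14.75

n = 6, Σx = 168, Σy = 72, Σxy = 2144, Σx² = 4838
Sxx = Σx² − (Σx)²/n = 4838 − 4704 = 134
Sxy = Σxy − (Σx)(Σy)/n = 2144 − 2016 = 128
b = Sxy/Sxx = 128/134 = 0.955224
a = ȳ − b·x̄ = 12 − 0.955224·28 = -14.746269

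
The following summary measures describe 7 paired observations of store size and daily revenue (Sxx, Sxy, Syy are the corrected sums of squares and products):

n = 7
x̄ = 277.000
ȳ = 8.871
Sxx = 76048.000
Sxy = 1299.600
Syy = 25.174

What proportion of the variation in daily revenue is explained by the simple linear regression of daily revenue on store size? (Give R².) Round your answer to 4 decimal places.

0.8822

R² = Sxy²/(Sxx·Syy) = (1299.6)²/(76048·25.174) = 0.882225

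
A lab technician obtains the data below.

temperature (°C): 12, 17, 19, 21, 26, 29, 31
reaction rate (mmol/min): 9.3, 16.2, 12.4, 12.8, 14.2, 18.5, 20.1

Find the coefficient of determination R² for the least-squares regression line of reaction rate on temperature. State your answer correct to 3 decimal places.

n = 7, Σx = 155, Σy = 103.5, Σxy = 2420.2, Σx² = 3713, Σy² = 1614.43
Sxx = Σx² − (Σx)²/n = 3713 − 3432.142857 = 280.857143
Sxy = Σxy − (Σx)(Σy)/n = 2420.2 − 2291.785714 = 128.414286
Syy = Σy² − (Σy)²/n = 1614.43 − 1530.321429 = 84.108571
R² = Sxy²/(Sxx·Syy) = (128.414286)²/(280.857143·84.108571) = 0.698073

0.698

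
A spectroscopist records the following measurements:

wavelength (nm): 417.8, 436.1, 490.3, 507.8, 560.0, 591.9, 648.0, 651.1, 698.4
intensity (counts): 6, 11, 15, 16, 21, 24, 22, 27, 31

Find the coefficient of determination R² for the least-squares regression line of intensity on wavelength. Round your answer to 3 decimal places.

n = 9, Σx = 5001.4, Σy = 173, Σxy = 102234.9, Σx² = 2858538.36, Σy² = 3829
Sxx = Σx² − (Σx)²/n = 2858538.36 − 2779333.551111 = 79204.808889
Sxy = Σxy − (Σx)(Σy)/n = 102234.9 − 96138.022222 = 6096.877778
Syy = Σy² − (Σy)²/n = 3829 − 3325.444444 = 503.555556
R² = Sxy²/(Sxx·Syy) = (6096.877778)²/(79204.808889·503.555556) = 0.932000

0.932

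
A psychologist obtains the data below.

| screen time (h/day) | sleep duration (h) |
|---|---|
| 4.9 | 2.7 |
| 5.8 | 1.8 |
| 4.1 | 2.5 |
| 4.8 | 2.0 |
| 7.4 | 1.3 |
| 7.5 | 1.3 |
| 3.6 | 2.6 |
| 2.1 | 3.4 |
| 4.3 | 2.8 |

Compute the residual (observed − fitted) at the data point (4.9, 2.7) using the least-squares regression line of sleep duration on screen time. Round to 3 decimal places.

n = 9, Σx = 44.5, Σy = 20.4, Σxy = 91.43, Σx² = 244.37
Sxx = Σx² − (Σx)²/n = 244.37 − 220.027778 = 24.342222
Sxy = Σxy − (Σx)(Σy)/n = 91.43 − 100.866667 = -9.436667
b = Sxy/Sxx = -9.436667/24.342222 = -0.387667
a = ȳ − b·x̄ = 2.266667 − (-0.387667)·4.944444 = 4.183463
ŷ(4.9) = 4.183463 + (-0.387667)·4.9 = 2.283896
residual = y − ŷ = 2.7 − 2.283896 = 0.416104

0.416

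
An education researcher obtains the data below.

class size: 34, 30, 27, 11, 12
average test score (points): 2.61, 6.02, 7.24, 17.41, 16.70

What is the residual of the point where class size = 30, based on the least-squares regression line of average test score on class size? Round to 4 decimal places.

0.5410

n = 5, Σx = 114, Σy = 49.98, Σxy = 856.73, Σx² = 3050
Sxx = Σx² − (Σx)²/n = 3050 − 2599.2 = 450.8
Sxy = Σxy − (Σx)(Σy)/n = 856.73 − 1139.544 = -282.814
b = Sxy/Sxx = -282.814/450.8 = -0.627360
a = ȳ − b·x̄ = 9.996 − (-0.627360)·22.8 = 24.299814
ŷ(30) = 24.299814 + (-0.627360)·30 = 5.479006
residual = y − ŷ = 6.02 − 5.479006 = 0.540994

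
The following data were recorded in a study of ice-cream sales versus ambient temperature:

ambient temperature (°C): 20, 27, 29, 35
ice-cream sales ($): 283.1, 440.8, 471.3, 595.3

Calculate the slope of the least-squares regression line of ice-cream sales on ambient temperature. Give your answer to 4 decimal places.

20.7444

n = 4, Σx = 111, Σy = 1790.5, Σxy = 52066.8, Σx² = 3195
Sxx = Σx² − (Σx)²/n = 3195 − 3080.25 = 114.75
Sxy = Σxy − (Σx)(Σy)/n = 52066.8 − 49686.375 = 2380.425
b = Sxy/Sxx = 2380.425/114.75 = 20.744444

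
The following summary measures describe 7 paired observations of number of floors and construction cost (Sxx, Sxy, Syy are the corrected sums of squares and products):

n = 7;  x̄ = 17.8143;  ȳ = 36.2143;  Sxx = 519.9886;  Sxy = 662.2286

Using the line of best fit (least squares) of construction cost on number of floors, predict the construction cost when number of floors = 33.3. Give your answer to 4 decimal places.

55.9360

b = Sxy/Sxx = 662.2286/519.9886 = 1.273544
a = ȳ − b·x̄ = 36.2143 − 1.273544·17.8143 = 13.526997
ŷ(33.3) = a + b·33.3 = 13.526997 + 1.273544·33.3 = 55.936027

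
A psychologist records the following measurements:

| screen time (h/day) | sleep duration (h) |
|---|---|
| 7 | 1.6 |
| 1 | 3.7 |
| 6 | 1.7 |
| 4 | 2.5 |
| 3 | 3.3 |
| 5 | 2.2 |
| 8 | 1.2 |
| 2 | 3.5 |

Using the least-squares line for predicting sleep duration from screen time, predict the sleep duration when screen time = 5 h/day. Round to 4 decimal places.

2.2714

n = 8, Σx = 36, Σy = 19.7, Σxy = 72.6, Σx² = 204
Sxx = Σx² − (Σx)²/n = 204 − 162 = 42
Sxy = Σxy − (Σx)(Σy)/n = 72.6 − 88.65 = -16.05
b = Sxy/Sxx = -16.05/42 = -0.382143
a = ȳ − b·x̄ = 2.4625 − (-0.382143)·4.5 = 4.182143
ŷ(5) = a + b·5 = 4.182143 + (-0.382143)·5 = 2.271429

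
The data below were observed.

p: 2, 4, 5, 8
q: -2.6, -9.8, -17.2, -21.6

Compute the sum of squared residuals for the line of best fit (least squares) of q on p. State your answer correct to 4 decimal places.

n = 4, Σx = 19, Σy = -51.2, Σxy = -303.2, Σx² = 109, Σy² = 865.2
Sxx = Σx² − (Σx)²/n = 109 − 90.25 = 18.75
Sxy = Σxy − (Σx)(Σy)/n = -303.2 − (-243.2) = -60
Syy = Σy² − (Σy)²/n = 865.2 − 655.36 = 209.84
b = Sxy/Sxx = -60/18.75 = -3.2
SSE = Syy − b·Sxy = 209.84 − (-3.2)·(-60) = 17.84

17.8400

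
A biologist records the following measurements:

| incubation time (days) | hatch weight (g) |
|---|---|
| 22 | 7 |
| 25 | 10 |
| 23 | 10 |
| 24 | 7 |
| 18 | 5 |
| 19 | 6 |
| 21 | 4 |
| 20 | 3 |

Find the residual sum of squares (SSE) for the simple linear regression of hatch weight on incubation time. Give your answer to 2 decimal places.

21.62

n = 8, Σx = 172, Σy = 52, Σxy = 1150, Σx² = 3740, Σy² = 384
Sxx = Σx² − (Σx)²/n = 3740 − 3698 = 42
Sxy = Σxy − (Σx)(Σy)/n = 1150 − 1118 = 32
Syy = Σy² − (Σy)²/n = 384 − 338 = 46
b = Sxy/Sxx = 32/42 = 0.761905
SSE = Syy − b·Sxy = 46 − 0.761905·32 = 21.619048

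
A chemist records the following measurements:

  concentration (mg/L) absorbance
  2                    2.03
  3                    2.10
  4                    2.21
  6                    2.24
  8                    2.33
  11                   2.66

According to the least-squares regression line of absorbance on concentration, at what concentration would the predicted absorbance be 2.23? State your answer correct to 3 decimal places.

5.168

n = 6, Σx = 34, Σy = 13.57, Σxy = 80.54, Σx² = 250
Sxx = Σx² − (Σx)²/n = 250 − 192.666667 = 57.333333
Sxy = Σxy − (Σx)(Σy)/n = 80.54 − 76.896667 = 3.643333
b = Sxy/Sxx = 3.643333/57.333333 = 0.063547
a = ȳ − b·x̄ = 2.261667 − 0.063547·5.666667 = 1.901570
Set a + b·x = 2.23: x = (2.23 − 1.901570) / 0.063547 = 5.168344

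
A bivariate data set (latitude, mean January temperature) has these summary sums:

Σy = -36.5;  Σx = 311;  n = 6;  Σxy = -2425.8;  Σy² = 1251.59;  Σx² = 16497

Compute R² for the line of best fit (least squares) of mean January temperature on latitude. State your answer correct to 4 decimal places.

0.7347

Sxx = Σx² − (Σx)²/n = 16497 − 16120.166667 = 376.833333
Sxy = Σxy − (Σx)(Σy)/n = -2425.8 − (-1891.916667) = -533.883333
Syy = Σy² − (Σy)²/n = 1251.59 − 222.041667 = 1029.548333
R² = Sxy²/(Sxx·Syy) = (-533.883333)²/(376.833333·1029.548333) = 0.734677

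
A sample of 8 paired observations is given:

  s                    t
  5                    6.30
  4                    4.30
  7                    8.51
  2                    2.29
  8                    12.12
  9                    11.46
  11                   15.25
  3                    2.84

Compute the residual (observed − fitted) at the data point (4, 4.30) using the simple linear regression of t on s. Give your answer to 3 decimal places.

-0.408

n = 8, Σx = 49, Σy = 63.07, Σxy = 489.22, Σx² = 369
Sxx = Σx² − (Σx)²/n = 369 − 300.125 = 68.875
Sxy = Σxy − (Σx)(Σy)/n = 489.22 − 386.30375 = 102.91625
b = Sxy/Sxx = 102.91625/68.875 = 1.494247
a = ȳ − b·x̄ = 7.88375 − 1.494247·6.125 = -1.268512
ŷ(4) = -1.268512 + 1.494247·4 = 4.708475
residual = y − ŷ = 4.30 − 4.708475 = -0.408475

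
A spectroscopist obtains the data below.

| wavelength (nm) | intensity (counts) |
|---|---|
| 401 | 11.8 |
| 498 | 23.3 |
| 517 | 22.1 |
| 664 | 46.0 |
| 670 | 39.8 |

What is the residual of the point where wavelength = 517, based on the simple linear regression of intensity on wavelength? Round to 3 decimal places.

-2.593

n = 5, Σx = 2750, Σy = 143, Σxy = 84970.9, Σx² = 1565890
Sxx = Σx² − (Σx)²/n = 1565890 − 1512500 = 53390
Sxy = Σxy − (Σx)(Σy)/n = 84970.9 − 78650 = 6320.9
b = Sxy/Sxx = 6320.9/53390 = 0.118391
a = ȳ − b·x̄ = 28.6 − 0.118391·550 = -36.515096
ŷ(517) = -36.515096 + 0.118391·517 = 24.693094
residual = y − ŷ = 22.1 − 24.693094 = -2.593094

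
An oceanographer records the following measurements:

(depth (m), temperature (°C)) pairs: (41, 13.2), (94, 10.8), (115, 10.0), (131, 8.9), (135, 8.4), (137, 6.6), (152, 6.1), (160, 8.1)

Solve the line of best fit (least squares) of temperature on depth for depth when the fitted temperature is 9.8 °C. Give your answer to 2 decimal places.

n = 8, Σx = 965, Σy = 72.1, Σxy = 8133.7, Σx² = 126601
Sxx = Σx² − (Σx)²/n = 126601 − 116403.125 = 10197.875
Sxy = Σxy − (Σx)(Σy)/n = 8133.7 − 8697.0625 = -563.3625
b = Sxy/Sxx = -563.3625/10197.875 = -0.055243
a = ȳ − b·x̄ = 9.0125 − (-0.055243)·120.625 = 15.676202
Set a + b·x = 9.8: x = (9.8 − 15.676202) / (-0.055243) = 106.369833

106.37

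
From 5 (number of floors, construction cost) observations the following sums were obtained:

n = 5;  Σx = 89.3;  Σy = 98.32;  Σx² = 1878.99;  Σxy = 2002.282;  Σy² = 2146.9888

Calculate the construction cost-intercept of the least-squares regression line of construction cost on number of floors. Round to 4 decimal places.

Sxx = Σx² − (Σx)²/n = 1878.99 − 1594.898 = 284.092
Sxy = Σxy − (Σx)(Σy)/n = 2002.282 − 1755.9952 = 246.2868
b = Sxy/Sxx = 246.2868/284.092 = 0.866926
a = ȳ − b·x̄ = 19.664 − 0.866926·17.86 = 4.180698

4.1807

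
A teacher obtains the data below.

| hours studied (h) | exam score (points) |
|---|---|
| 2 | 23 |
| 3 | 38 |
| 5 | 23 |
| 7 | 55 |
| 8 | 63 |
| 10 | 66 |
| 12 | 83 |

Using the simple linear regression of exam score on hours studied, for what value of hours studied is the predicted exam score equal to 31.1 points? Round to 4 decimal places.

n = 7, Σx = 47, Σy = 351, Σxy = 2820, Σx² = 395
Sxx = Σx² − (Σx)²/n = 395 − 315.571429 = 79.428571
Sxy = Σxy − (Σx)(Σy)/n = 2820 − 2356.714286 = 463.285714
b = Sxy/Sxx = 463.285714/79.428571 = 5.832734
a = ȳ − b·x̄ = 50.142857 − 5.832734·6.714286 = 10.980216
Set a + b·x = 31.1: x = (31.1 − 10.980216) / 5.832734 = 3.449460

3.4495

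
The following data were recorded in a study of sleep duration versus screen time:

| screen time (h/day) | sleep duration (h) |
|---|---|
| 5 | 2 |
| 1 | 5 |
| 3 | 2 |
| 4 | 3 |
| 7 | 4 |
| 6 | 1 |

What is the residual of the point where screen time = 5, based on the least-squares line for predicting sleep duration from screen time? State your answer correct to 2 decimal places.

-0.64

n = 6, Σx = 26, Σy = 17, Σxy = 67, Σx² = 136
Sxx = Σx² − (Σx)²/n = 136 − 112.666667 = 23.333333
Sxy = Σxy − (Σx)(Σy)/n = 67 − 73.666667 = -6.666667
b = Sxy/Sxx = -6.666667/23.333333 = -0.285714
a = ȳ − b·x̄ = 2.833333 − (-0.285714)·4.333333 = 4.071429
ŷ(5) = 4.071429 + (-0.285714)·5 = 2.642857
residual = y − ŷ = 2 − 2.642857 = -0.642857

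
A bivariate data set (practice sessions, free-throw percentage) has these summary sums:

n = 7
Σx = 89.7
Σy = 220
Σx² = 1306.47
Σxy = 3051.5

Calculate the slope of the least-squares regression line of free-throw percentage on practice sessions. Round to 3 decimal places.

1.480

Sxx = Σx² − (Σx)²/n = 1306.47 − 1149.441429 = 157.028571
Sxy = Σxy − (Σx)(Σy)/n = 3051.5 − 2819.142857 = 232.357143
b = Sxy/Sxx = 232.357143/157.028571 = 1.479713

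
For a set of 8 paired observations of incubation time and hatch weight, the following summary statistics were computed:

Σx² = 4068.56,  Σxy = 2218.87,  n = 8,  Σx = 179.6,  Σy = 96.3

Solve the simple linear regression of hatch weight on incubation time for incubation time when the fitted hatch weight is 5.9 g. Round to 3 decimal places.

Sxx = Σx² − (Σx)²/n = 4068.56 − 4032.02 = 36.54
Sxy = Σxy − (Σx)(Σy)/n = 2218.87 − 2161.935 = 56.935
b = Sxy/Sxx = 56.935/36.54 = 1.558155
a = ȳ − b·x̄ = 12.0375 − 1.558155·22.45 = -22.943090
Set a + b·x = 5.9: x = (5.9 − (-22.943090)) / 1.558155 = 18.511048

18.511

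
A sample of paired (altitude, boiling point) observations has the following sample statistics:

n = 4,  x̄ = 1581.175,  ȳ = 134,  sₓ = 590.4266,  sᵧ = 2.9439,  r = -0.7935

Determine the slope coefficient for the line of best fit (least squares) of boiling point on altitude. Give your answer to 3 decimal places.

b = r · sᵧ/sₓ = -0.7935 · 2.9439/590.4266 = -0.003956

-0.004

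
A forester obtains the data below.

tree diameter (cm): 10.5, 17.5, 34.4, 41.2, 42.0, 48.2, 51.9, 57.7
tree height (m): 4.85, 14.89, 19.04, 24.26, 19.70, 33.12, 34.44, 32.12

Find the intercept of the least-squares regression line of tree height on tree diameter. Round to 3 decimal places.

0.613

n = 8, Σx = 303.4, Σy = 182.42, Σxy = 8030.532, Σx² = 13407.44
Sxx = Σx² − (Σx)²/n = 13407.44 − 11506.445 = 1900.995
Sxy = Σxy − (Σx)(Σy)/n = 8030.532 − 6918.2785 = 1112.2535
b = Sxy/Sxx = 1112.2535/1900.995 = 0.585090
a = ȳ − b·x̄ = 22.8025 − 0.585090·37.925 = 0.612955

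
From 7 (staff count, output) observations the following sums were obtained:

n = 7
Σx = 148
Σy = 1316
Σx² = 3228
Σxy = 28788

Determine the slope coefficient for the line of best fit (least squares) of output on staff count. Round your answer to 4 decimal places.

9.7514

Sxx = Σx² − (Σx)²/n = 3228 − 3129.142857 = 98.857143
Sxy = Σxy − (Σx)(Σy)/n = 28788 − 27824 = 964
b = Sxy/Sxx = 964/98.857143 = 9.751445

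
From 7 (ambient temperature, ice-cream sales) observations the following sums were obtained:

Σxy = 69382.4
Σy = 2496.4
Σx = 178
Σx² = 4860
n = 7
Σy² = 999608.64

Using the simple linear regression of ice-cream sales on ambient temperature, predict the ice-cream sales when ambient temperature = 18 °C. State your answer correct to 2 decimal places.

225.24

Sxx = Σx² − (Σx)²/n = 4860 − 4526.285714 = 333.714286
Sxy = Σxy − (Σx)(Σy)/n = 69382.4 − 63479.885714 = 5902.514286
b = Sxy/Sxx = 5902.514286/333.714286 = 17.687329
a = ȳ − b·x̄ = 356.628571 − 17.687329·25.428571 = -93.134932
ŷ(18) = a + b·18 = -93.134932 + 17.687329·18 = 225.236986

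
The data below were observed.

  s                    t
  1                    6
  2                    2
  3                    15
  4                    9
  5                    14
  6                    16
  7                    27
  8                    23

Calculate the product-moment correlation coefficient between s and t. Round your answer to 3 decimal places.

n = 8, Σx = 36, Σy = 112, Σxy = 630, Σx² = 204, Σy² = 2056
Sxx = Σx² − (Σx)²/n = 204 − 162 = 42
Sxy = Σxy − (Σx)(Σy)/n = 630 − 504 = 126
Syy = Σy² − (Σy)²/n = 2056 − 1568 = 488
r = Sxy/√(Sxx·Syy) = 126/√(20496) = 126/143.164241 = 0.880108

0.880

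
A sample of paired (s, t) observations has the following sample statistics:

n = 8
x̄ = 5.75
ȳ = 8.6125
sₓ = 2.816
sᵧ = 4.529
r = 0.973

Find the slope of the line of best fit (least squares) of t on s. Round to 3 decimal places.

1.565

b = r · sᵧ/sₓ = 0.973 · 4.529/2.816 = 1.564885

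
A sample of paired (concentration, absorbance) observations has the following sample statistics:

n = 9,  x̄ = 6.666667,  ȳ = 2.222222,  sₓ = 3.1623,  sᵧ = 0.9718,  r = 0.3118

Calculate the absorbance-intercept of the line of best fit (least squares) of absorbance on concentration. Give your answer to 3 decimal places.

1.583

b = r · sᵧ/sₓ = 0.3118 · 0.9718/3.1623 = 0.095819
a = ȳ − b·x̄ = 2.222222 − 0.095819·6.666667 = 1.583431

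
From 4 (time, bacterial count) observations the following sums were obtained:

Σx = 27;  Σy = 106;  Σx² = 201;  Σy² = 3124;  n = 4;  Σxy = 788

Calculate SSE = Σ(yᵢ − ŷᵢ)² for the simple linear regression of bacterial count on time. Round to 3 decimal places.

34.667

Sxx = Σx² − (Σx)²/n = 201 − 182.25 = 18.75
Sxy = Σxy − (Σx)(Σy)/n = 788 − 715.5 = 72.5
Syy = Σy² − (Σy)²/n = 3124 − 2809 = 315
b = Sxy/Sxx = 72.5/18.75 = 3.866667
SSE = Syy − b·Sxy = 315 − 3.866667·72.5 = 34.666667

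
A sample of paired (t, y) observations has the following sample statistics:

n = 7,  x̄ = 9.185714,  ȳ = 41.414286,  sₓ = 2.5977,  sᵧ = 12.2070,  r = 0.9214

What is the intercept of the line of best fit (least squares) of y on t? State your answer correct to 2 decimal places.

b = r · sᵧ/sₓ = 0.9214 · 12.207/2.5977 = 4.329803
a = ȳ − b·x̄ = 41.414286 − 4.329803·9.185714 = 1.641952

1.64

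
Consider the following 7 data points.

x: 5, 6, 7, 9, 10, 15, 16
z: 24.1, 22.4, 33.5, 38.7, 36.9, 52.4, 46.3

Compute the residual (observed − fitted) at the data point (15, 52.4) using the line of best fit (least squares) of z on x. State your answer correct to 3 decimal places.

n = 7, Σx = 68, Σy = 254.3, Σxy = 2733.5, Σx² = 772
Sxx = Σx² − (Σx)²/n = 772 − 660.571429 = 111.428571
Sxy = Σxy − (Σx)(Σy)/n = 2733.5 − 2470.342857 = 263.157143
b = Sxy/Sxx = 263.157143/111.428571 = 2.361667
a = ȳ − b·x̄ = 36.328571 − 2.361667·9.714286 = 13.386667
ŷ(15) = 13.386667 + 2.361667·15 = 48.811667
residual = y − ŷ = 52.4 − 48.811667 = 3.588333

3.588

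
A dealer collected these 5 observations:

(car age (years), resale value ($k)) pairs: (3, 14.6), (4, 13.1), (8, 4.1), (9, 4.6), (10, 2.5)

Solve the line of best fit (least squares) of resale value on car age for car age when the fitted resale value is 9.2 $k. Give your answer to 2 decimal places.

6.00

n = 5, Σx = 34, Σy = 38.9, Σxy = 195.4, Σx² = 270
Sxx = Σx² − (Σx)²/n = 270 − 231.2 = 38.8
Sxy = Σxy − (Σx)(Σy)/n = 195.4 − 264.52 = -69.12
b = Sxy/Sxx = -69.12/38.8 = -1.781443
a = ȳ − b·x̄ = 7.78 − (-1.781443)·6.8 = 19.893814
Set a + b·x = 9.2: x = (9.2 − 19.893814) / (-1.781443) = 6.002894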